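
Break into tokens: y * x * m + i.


Scan left to right, longest-match per lexeme
Tokens: ID(y), OP(*), ID(x), OP(*), ID(m), OP(+), ID(i)


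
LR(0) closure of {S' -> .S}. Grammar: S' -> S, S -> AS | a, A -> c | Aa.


Start: S' -> .S
For each item with dot before a nonterminal B, add B -> .γ for every B-production
Closure: [S' -> .S, S -> .AS, S -> .a, A -> .c, A -> .Aa]


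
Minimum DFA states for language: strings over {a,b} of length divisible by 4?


Track length mod 4: states 0..3, accept at 0
Minimal DFA: 4 states


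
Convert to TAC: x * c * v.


Break into single-operator statements:
t1 = x * c
t2 = t1 * v


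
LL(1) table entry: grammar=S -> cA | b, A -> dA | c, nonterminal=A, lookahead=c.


For [A, c]: 'c' ∈ FIRST(c)
Entry: A -> c


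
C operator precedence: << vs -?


'-' is additive (level 9); '<<' is shift (level 8)
Higher level binds tighter
'-' has higher precedence than '<<'


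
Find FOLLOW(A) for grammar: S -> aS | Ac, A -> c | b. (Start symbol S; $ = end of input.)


$ ∈ FOLLOW(S). For each A -> αBβ: add FIRST(β)\{ε} to FOLLOW(B); if β nullable, add FOLLOW(A).
FOLLOW(A) = {c}


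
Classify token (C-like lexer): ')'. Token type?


Pattern: delimiter/punctuation
Type: PUNCTUATION


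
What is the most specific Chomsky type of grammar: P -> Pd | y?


Left-linear: every RHS is a terminal or one nonterminal followed by a terminal
Classification: Type 3 (Regular)


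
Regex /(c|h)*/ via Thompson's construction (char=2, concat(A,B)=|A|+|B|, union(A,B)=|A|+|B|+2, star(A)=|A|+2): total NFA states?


Syntax tree has 2 char leaf(s), 1 union(s), 1 star(s)
chars contribute 2×2 = 4; each union adds +2; each star adds +2
Total: 4 + 2 + 2 = 8 states


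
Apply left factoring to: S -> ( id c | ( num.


Common prefix: '('
Factored: S -> ( S', S' -> id c | num


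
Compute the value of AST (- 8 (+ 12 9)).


Evaluate inner: (+ 12 9) = 21
Evaluate root: (- 8 21) = -13
Result: -13


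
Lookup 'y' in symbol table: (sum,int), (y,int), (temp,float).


Lookup 'y' → type int


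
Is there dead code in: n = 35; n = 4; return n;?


first assignment to n is overwritten before any read
Dead: 'n = 35'


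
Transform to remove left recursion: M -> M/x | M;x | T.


Left-recursive alternatives: M/x, M;x; non-recursive: T
Introduce M': M -> TM', M' -> /xM' | ;xM' | ε


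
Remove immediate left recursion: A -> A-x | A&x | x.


Left-recursive alternatives: A-x, A&x; non-recursive: x
Introduce A': A -> xA', A' -> -xA' | &xA' | ε


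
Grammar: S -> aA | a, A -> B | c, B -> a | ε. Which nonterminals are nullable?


A nonterminal is nullable iff some alternative derives ε (directly, or every symbol in it is nullable)
Nullable: {A, B}


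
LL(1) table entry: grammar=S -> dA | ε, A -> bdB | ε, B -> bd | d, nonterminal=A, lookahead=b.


For [A, b]: 'b' ∈ FIRST(bdB)
Entry: A -> bdB


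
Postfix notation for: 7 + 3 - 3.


Left to right (same or higher precedence on left)
Postfix: 7 3 + 3 -


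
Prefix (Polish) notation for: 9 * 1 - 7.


left-to-right (same/higher precedence on left): tree is (- (* 9 1) 7)
Prefix: - * 9 1 7


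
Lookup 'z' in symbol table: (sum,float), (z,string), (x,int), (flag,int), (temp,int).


Lookup 'z' → type string


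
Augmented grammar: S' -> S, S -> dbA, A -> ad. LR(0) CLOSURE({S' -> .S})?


Start: S' -> .S
For each item with dot before a nonterminal B, add B -> .γ for every B-production
Closure: [S' -> .S, S -> .dbA]


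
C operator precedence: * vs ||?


'*' is multiplicative (level 10); '||' is logical OR (level 1)
Higher level binds tighter
'*' has higher precedence than '||'


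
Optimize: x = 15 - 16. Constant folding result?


15 - 16 = -1 at compile time
Optimized: x = -1


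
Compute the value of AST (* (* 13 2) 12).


Evaluate inner: (* 13 2) = 26
Evaluate root: (* 26 12) = 312
Result: 312


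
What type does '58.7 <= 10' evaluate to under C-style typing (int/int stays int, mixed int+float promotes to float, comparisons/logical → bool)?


Operand types: float <= int
Rule: comparison yields bool
Result type: bool


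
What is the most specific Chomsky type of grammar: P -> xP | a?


Right-linear: every RHS is a terminal or a terminal followed by one nonterminal
Classification: Type 3 (Regular)


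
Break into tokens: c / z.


Scan left to right, longest-match per lexeme
Tokens: ID(c), OP(/), ID(z)


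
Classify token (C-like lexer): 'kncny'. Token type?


Pattern: letter/underscore followed by alphanumerics, not a keyword
Type: IDENTIFIER


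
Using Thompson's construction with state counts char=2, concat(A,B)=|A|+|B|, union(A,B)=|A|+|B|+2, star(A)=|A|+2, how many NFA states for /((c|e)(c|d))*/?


Syntax tree has 4 char leaf(s), 2 union(s), 1 star(s)
chars contribute 4×2 = 8; each union adds +2; each star adds +2
Total: 8 + 4 + 2 = 14 states


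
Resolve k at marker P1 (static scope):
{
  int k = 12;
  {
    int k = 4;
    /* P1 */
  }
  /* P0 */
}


k declared in the same block as P1
k = 4


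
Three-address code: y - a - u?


Break into single-operator statements:
t1 = y - a
t2 = t1 - u


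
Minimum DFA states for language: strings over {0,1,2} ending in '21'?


Track the longest suffix of input matching a prefix of '21': 3 classes (prefixes of length 0..2)
Minimal DFA: 3 states


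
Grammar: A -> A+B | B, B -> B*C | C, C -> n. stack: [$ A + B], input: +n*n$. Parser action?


handle 'A+B' on top; lookahead ∈ FOLLOW(A) = {+, $}
Action: reduce (A -> A+B)


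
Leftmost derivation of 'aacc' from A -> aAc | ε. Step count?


Derivation: A => aAc => aaAcc => aacc
Steps: 3


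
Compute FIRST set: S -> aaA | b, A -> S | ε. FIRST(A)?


Per alternative of A: FIRST(S) = {a, b}; FIRST(ε) = {ε}
FIRST(A) = {a, b, ε}


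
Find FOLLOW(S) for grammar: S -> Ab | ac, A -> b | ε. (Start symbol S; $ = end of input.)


$ ∈ FOLLOW(S). For each A -> αBβ: add FIRST(β)\{ε} to FOLLOW(B); if β nullable, add FOLLOW(A).
FOLLOW(S) = {$}


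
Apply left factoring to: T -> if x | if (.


Common prefix: 'if'
Factored: T -> if T', T' -> x | (


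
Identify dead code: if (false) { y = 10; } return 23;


condition is constant false, so the whole block is unreachable
Dead: 'if (false) { y = 10; }'


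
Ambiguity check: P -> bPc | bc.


balanced b^n…c^n: each string has a unique parse
Unambiguous


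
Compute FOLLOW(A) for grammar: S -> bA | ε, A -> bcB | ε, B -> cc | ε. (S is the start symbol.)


$ ∈ FOLLOW(S). For each A -> αBβ: add FIRST(β)\{ε} to FOLLOW(B); if β nullable, add FOLLOW(A).
FOLLOW(A) = {$}


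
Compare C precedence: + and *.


'*' is multiplicative (level 10); '+' is additive (level 9)
Higher level binds tighter
'*' has higher precedence than '+'


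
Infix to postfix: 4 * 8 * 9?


Left to right (same or higher precedence on left)
Postfix: 4 8 * 9 *


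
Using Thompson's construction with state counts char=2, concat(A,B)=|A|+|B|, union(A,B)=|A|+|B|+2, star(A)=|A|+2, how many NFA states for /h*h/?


Syntax tree has 2 char leaf(s), 0 union(s), 1 star(s)
chars contribute 2×2 = 4; each union adds +2; each star adds +2
Total: 4 + 0 + 2 = 6 states


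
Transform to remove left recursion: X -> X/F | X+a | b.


Left-recursive alternatives: X/F, X+a; non-recursive: b
Introduce X': X -> bX', X' -> /FX' | +aX' | ε


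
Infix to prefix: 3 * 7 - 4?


left-to-right (same/higher precedence on left): tree is (- (* 3 7) 4)
Prefix: - * 3 7 4


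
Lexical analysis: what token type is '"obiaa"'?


Pattern: double-quoted sequence
Type: STRING_LITERAL


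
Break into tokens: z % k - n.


Scan left to right, longest-match per lexeme
Tokens: ID(z), OP(%), ID(k), OP(-), ID(n)


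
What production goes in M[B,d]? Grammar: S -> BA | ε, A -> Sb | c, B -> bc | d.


For [B, d]: 'd' ∈ FIRST(d)
Entry: B -> d


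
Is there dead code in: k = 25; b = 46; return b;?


k is assigned but never read
Dead: 'k = 25'


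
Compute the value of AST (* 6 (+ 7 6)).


Evaluate inner: (+ 7 6) = 13
Evaluate root: (* 6 13) = 78
Result: 78


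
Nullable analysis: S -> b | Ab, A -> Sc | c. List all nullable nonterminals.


A nonterminal is nullable iff some alternative derives ε (directly, or every symbol in it is nullable)
Nullable: {}


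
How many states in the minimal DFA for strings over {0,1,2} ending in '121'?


Track the longest suffix of input matching a prefix of '121': 4 classes (prefixes of length 0..3)
Minimal DFA: 4 states


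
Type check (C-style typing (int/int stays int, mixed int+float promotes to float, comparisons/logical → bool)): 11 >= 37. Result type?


Operand types: int >= int
Rule: comparison yields bool
Result type: bool


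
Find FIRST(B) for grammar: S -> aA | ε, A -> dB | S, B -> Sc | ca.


Per alternative of B: FIRST(Sc) = {a, c}; FIRST(ca) = {c}
FIRST(B) = {a, c}


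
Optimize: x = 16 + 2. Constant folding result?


16 + 2 = 18 at compile time
Optimized: x = 18


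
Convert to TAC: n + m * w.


Break into single-operator statements:
t1 = m * w
t2 = n + t1


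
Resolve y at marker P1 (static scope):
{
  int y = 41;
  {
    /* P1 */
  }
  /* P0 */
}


P1's block does not declare y; resolves to the enclosing declaration at depth 0
y = 41


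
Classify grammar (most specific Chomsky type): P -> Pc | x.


Left-linear: every RHS is a terminal or one nonterminal followed by a terminal
Classification: Type 3 (Regular)


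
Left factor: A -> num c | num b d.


Common prefix: 'num'
Factored: A -> num A', A' -> c | b d


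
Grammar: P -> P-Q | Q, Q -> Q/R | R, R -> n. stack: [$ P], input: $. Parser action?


start symbol P on stack, input exhausted
Action: accept


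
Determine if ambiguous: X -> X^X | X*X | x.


'x^x*x' has two parse trees (no precedence encoded between ^ and *)
Ambiguous


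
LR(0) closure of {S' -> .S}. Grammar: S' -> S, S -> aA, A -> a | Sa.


Start: S' -> .S
For each item with dot before a nonterminal B, add B -> .γ for every B-production
Closure: [S' -> .S, S -> .aA]


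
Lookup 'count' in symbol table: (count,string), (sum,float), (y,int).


Lookup 'count' → type string


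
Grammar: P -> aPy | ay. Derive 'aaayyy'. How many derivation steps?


Derivation: P => aPy => aaPyy => aaayyy
Steps: 3


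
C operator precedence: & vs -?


'-' is additive (level 9); '&' is bitwise AND (level 5)
Higher level binds tighter
'-' has higher precedence than '&'


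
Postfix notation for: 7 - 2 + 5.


Left to right (same or higher precedence on left)
Postfix: 7 2 - 5 +


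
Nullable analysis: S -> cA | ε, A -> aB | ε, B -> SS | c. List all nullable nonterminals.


A nonterminal is nullable iff some alternative derives ε (directly, or every symbol in it is nullable)
Nullable: {A, B, S}


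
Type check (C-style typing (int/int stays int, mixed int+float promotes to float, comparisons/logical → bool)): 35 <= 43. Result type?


Operand types: int <= int
Rule: comparison yields bool
Result type: bool


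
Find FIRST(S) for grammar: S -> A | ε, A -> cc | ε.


Per alternative of S: FIRST(A) = {c, ε}; FIRST(ε) = {ε}
FIRST(S) = {c, ε}


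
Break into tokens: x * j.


Scan left to right, longest-match per lexeme
Tokens: ID(x), OP(*), ID(j)


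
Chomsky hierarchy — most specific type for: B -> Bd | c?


Left-linear: every RHS is a terminal or one nonterminal followed by a terminal
Classification: Type 3 (Regular)


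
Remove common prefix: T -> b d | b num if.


Common prefix: 'b'
Factored: T -> b T', T' -> d | num if


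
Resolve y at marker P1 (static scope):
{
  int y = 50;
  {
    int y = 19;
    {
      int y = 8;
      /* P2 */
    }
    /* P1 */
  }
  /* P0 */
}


y declared in the same block as P1
y = 19


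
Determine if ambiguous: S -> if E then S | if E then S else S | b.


dangling else: 'if E then if E then b else b' parses two ways
Ambiguous


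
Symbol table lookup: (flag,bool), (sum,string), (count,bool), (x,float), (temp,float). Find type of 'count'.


Lookup 'count' → type bool


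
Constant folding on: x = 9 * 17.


9 * 17 = 153 at compile time
Optimized: x = 153


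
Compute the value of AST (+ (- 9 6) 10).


Evaluate inner: (- 9 6) = 3
Evaluate root: (+ 3 10) = 13
Result: 13


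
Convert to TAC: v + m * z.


Break into single-operator statements:
t1 = m * z
t2 = v + t1


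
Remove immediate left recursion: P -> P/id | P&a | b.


Left-recursive alternatives: P/id, P&a; non-recursive: b
Introduce P': P -> bP', P' -> /idP' | &aP' | ε


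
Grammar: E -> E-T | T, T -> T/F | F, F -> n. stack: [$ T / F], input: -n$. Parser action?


handle 'T/F' on top
Action: reduce (T -> T/F)


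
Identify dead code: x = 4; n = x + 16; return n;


x is read by n's definition; n is returned
No dead code


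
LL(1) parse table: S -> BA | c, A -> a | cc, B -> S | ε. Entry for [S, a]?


For [S, a]: 'a' ∈ FIRST(BA)
Entry: S -> BA


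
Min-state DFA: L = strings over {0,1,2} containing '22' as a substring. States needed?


KMP-style automaton: 2 progress states + 1 absorbing accept = 3
Minimal DFA: 3 states


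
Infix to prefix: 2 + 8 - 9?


left-to-right (same/higher precedence on left): tree is (- (+ 2 8) 9)
Prefix: - + 2 8 9


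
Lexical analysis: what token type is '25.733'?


Pattern: digits with a decimal point
Type: FLOAT_LITERAL


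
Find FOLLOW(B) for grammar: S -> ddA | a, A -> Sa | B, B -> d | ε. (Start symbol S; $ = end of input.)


$ ∈ FOLLOW(S). For each A -> αBβ: add FIRST(β)\{ε} to FOLLOW(B); if β nullable, add FOLLOW(A).
FOLLOW(B) = {$, a}


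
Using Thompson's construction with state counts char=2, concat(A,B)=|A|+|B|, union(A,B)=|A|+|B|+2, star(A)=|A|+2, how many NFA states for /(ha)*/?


Syntax tree has 2 char leaf(s), 0 union(s), 1 star(s)
chars contribute 2×2 = 4; each union adds +2; each star adds +2
Total: 4 + 0 + 2 = 6 states


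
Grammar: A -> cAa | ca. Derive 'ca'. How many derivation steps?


Derivation: A => ca
Steps: 1


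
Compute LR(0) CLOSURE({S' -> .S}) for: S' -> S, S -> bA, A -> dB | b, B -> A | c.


Start: S' -> .S
For each item with dot before a nonterminal B, add B -> .γ for every B-production
Closure: [S' -> .S, S -> .bA]


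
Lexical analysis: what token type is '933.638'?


Pattern: digits with a decimal point
Type: FLOAT_LITERAL


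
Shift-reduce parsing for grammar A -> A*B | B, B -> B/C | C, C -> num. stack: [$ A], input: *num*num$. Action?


shift '*' to continue A -> A*B
Action: shift


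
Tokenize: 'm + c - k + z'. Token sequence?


Scan left to right, longest-match per lexeme
Tokens: ID(m), OP(+), ID(c), OP(-), ID(k), OP(+), ID(z)


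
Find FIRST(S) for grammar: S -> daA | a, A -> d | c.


Per alternative of S: FIRST(daA) = {d}; FIRST(a) = {a}
FIRST(S) = {a, d}


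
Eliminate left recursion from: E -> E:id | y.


Left-recursive alternatives: E:id; non-recursive: y
Introduce E': E -> yE', E' -> :idE' | ε


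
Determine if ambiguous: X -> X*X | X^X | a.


'a*a^a' has two parse trees (no precedence encoded between * and ^)
Ambiguous


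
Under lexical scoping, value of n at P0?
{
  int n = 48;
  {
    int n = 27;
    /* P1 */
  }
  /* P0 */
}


n declared in the same block as P0
n = 48


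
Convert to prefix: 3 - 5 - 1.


left-to-right (same/higher precedence on left): tree is (- (- 3 5) 1)
Prefix: - - 3 5 1


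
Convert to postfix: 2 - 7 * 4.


* has higher precedence, evaluate 7*4 first
Postfix: 2 7 4 * -


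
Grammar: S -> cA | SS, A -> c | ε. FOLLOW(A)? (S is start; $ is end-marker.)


$ ∈ FOLLOW(S). For each A -> αBβ: add FIRST(β)\{ε} to FOLLOW(B); if β nullable, add FOLLOW(A).
FOLLOW(A) = {$, c}


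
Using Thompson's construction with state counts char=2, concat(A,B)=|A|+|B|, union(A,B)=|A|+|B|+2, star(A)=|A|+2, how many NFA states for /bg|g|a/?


Syntax tree has 4 char leaf(s), 2 union(s), 0 star(s)
chars contribute 4×2 = 8; each union adds +2; each star adds +2
Total: 8 + 4 + 0 = 12 states


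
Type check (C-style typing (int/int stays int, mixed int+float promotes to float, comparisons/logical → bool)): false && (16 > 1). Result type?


Operand types: bool && bool
Rule: logical operators take bool operands and yield bool
Result type: bool


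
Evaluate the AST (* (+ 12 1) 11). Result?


Evaluate inner: (+ 12 1) = 13
Evaluate root: (* 13 11) = 143
Result: 143


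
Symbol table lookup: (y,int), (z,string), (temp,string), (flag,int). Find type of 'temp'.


Lookup 'temp' → type string


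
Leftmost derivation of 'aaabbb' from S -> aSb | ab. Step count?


Derivation: S => aSb => aaSbb => aaabbb
Steps: 3


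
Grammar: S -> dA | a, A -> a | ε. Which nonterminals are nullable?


A nonterminal is nullable iff some alternative derives ε (directly, or every symbol in it is nullable)
Nullable: {A}


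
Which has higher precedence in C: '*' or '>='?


'*' is multiplicative (level 10); '>=' is relational (level 7)
Higher level binds tighter
'*' has higher precedence than '>='


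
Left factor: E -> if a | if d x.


Common prefix: 'if'
Factored: E -> if E', E' -> a | d x


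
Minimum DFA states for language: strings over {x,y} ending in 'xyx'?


Track the longest suffix of input matching a prefix of 'xyx': 4 classes (prefixes of length 0..3)
Minimal DFA: 4 states


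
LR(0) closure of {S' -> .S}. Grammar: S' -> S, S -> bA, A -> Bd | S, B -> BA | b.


Start: S' -> .S
For each item with dot before a nonterminal B, add B -> .γ for every B-production
Closure: [S' -> .S, S -> .bA]


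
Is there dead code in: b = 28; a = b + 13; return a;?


b is read by a's definition; a is returned
No dead code


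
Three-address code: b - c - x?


Break into single-operator statements:
t1 = b - c
t2 = t1 - x


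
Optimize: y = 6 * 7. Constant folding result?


6 * 7 = 42 at compile time
Optimized: y = 42


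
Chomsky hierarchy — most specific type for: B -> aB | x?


Right-linear: every RHS is a terminal or a terminal followed by one nonterminal
Classification: Type 3 (Regular)


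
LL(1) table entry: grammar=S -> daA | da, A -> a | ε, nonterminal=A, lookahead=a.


For [A, a]: 'a' ∈ FIRST(a)
Entry: A -> a


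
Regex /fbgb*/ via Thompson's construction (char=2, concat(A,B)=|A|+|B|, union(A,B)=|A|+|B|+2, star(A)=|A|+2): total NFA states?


Syntax tree has 4 char leaf(s), 0 union(s), 1 star(s)
chars contribute 4×2 = 8; each union adds +2; each star adds +2
Total: 8 + 0 + 2 = 10 states


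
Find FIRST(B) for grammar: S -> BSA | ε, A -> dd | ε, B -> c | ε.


Per alternative of B: FIRST(c) = {c}; FIRST(ε) = {ε}
FIRST(B) = {c, ε}


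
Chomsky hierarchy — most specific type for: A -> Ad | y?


Left-linear: every RHS is a terminal or one nonterminal followed by a terminal
Classification: Type 3 (Regular)


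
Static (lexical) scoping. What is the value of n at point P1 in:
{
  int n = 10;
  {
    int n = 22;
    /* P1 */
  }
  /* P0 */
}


n declared in the same block as P1
n = 22


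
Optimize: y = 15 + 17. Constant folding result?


15 + 17 = 32 at compile time
Optimized: y = 32


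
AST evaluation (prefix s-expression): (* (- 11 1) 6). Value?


Evaluate inner: (- 11 1) = 10
Evaluate root: (* 10 6) = 60
Result: 60


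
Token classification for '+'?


Pattern: operator symbol
Type: OPERATOR


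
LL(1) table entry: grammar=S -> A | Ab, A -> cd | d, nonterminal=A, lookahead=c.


For [A, c]: 'c' ∈ FIRST(cd)
Entry: A -> cd


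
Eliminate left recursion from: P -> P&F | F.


Left-recursive alternatives: P&F; non-recursive: F
Introduce P': P -> FP', P' -> &FP' | ε


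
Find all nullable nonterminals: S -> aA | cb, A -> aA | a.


A nonterminal is nullable iff some alternative derives ε (directly, or every symbol in it is nullable)
Nullable: {}


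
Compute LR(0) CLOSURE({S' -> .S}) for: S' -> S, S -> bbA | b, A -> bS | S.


Start: S' -> .S
For each item with dot before a nonterminal B, add B -> .γ for every B-production
Closure: [S' -> .S, S -> .bbA, S -> .b]


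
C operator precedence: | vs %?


'%' is multiplicative (level 10); '|' is bitwise OR (level 3)
Higher level binds tighter
'%' has higher precedence than '|'


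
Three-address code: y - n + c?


Break into single-operator statements:
t1 = y - n
t2 = t1 + c


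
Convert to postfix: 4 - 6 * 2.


* has higher precedence, evaluate 6*2 first
Postfix: 4 6 2 * -


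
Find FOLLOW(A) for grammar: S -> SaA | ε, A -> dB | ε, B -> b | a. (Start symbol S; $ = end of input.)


$ ∈ FOLLOW(S). For each A -> αBβ: add FIRST(β)\{ε} to FOLLOW(B); if β nullable, add FOLLOW(A).
FOLLOW(A) = {$, a}


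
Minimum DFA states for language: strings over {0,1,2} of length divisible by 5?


Track length mod 5: states 0..4, accept at 0
Minimal DFA: 5 states


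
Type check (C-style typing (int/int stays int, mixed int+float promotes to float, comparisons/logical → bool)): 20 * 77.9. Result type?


Operand types: int * float
Rule: mixed int/float promotes to float; int/int stays int
Result type: float


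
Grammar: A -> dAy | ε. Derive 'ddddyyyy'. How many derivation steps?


Derivation: A => dAy => ddAyy => dddAyyy => ddddAyyyy => ddddyyyy
Steps: 5


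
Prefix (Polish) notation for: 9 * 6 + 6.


left-to-right (same/higher precedence on left): tree is (+ (* 9 6) 6)
Prefix: + * 9 6 6


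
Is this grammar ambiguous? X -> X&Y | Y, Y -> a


precedence layered via separate nonterminal Y: deterministic
Unambiguous


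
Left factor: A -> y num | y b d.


Common prefix: 'y'
Factored: A -> y A', A' -> num | b d


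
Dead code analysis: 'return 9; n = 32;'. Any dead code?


statement follows a return and is unreachable
Dead: 'n = 32'


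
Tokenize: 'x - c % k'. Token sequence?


Scan left to right, longest-match per lexeme
Tokens: ID(x), OP(-), ID(c), OP(%), ID(k)


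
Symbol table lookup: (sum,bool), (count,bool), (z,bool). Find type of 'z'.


Lookup 'z' → type bool


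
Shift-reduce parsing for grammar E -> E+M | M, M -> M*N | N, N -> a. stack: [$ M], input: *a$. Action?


shift '*' to continue M -> M*N
Action: shift


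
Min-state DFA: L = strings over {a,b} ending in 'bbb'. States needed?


Track the longest suffix of input matching a prefix of 'bbb': 4 classes (prefixes of length 0..3)
Minimal DFA: 4 states


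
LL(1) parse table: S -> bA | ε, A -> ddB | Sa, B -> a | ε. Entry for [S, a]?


For [S, a]: ε is nullable and 'a' ∈ FOLLOW(S)
Entry: S -> ε


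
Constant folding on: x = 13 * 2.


13 * 2 = 26 at compile time
Optimized: x = 26


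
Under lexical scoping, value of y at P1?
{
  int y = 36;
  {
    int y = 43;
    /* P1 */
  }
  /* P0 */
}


y declared in the same block as P1
y = 43


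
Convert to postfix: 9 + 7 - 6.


Left to right (same or higher precedence on left)
Postfix: 9 7 + 6 -


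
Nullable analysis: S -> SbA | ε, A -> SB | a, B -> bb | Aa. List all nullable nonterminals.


A nonterminal is nullable iff some alternative derives ε (directly, or every symbol in it is nullable)
Nullable: {S}


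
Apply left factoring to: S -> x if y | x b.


Common prefix: 'x'
Factored: S -> x S', S' -> if y | b


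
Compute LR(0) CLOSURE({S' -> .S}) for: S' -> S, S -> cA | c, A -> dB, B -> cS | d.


Start: S' -> .S
For each item with dot before a nonterminal B, add B -> .γ for every B-production
Closure: [S' -> .S, S -> .cA, S -> .c]


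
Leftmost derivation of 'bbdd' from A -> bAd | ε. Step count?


Derivation: A => bAd => bbAdd => bbdd
Steps: 3


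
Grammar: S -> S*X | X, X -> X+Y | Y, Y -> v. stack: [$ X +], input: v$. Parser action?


no handle; shift 'v'
Action: shift


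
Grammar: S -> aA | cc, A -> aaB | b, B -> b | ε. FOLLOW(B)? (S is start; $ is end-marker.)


$ ∈ FOLLOW(S). For each A -> αBβ: add FIRST(β)\{ε} to FOLLOW(B); if β nullable, add FOLLOW(A).
FOLLOW(B) = {$}


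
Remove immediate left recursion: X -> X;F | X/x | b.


Left-recursive alternatives: X;F, X/x; non-recursive: b
Introduce X': X -> bX', X' -> ;FX' | /xX' | ε


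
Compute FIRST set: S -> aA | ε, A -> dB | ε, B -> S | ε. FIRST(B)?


Per alternative of B: FIRST(S) = {a, ε}; FIRST(ε) = {ε}
FIRST(B) = {a, ε}


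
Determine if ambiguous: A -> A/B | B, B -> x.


precedence layered via separate nonterminal B: deterministic
Unambiguous


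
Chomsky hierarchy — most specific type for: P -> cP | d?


Right-linear: every RHS is a terminal or a terminal followed by one nonterminal
Classification: Type 3 (Regular)


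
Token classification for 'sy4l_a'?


Pattern: letter/underscore followed by alphanumerics, not a keyword
Type: IDENTIFIER


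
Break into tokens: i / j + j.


Scan left to right, longest-match per lexeme
Tokens: ID(i), OP(/), ID(j), OP(+), ID(j)


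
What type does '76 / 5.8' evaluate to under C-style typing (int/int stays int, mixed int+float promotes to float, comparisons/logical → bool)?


Operand types: int / float
Rule: mixed int/float promotes to float; int/int stays int
Result type: float


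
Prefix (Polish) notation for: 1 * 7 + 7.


left-to-right (same/higher precedence on left): tree is (+ (* 1 7) 7)
Prefix: + * 1 7 7


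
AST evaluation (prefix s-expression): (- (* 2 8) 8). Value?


Evaluate inner: (* 2 8) = 16
Evaluate root: (- 16 8) = 8
Result: 8


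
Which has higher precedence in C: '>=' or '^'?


'>=' is relational (level 7); '^' is bitwise XOR (level 4)
Higher level binds tighter
'>=' has higher precedence than '^'


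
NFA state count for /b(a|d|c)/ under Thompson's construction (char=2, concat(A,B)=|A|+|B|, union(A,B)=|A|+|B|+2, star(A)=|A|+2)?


Syntax tree has 4 char leaf(s), 2 union(s), 0 star(s)
chars contribute 4×2 = 8; each union adds +2; each star adds +2
Total: 8 + 4 + 0 = 12 states


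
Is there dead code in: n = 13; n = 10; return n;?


first assignment to n is overwritten before any read
Dead: 'n = 13'


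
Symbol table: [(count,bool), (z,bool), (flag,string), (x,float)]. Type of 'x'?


Lookup 'x' → type float


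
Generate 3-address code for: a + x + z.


Break into single-operator statements:
t1 = a + x
t2 = t1 + z


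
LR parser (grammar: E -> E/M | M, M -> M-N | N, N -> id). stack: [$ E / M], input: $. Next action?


handle 'E/M' on top; lookahead ∈ FOLLOW(E) = {/, $}
Action: reduce (E -> E/M)


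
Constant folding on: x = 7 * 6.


7 * 6 = 42 at compile time
Optimized: x = 42


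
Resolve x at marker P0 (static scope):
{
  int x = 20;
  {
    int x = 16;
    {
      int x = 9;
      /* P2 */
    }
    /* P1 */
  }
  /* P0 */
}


x declared in the same block as P0
x = 20


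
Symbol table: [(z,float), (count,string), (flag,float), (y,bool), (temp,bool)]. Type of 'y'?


Lookup 'y' → type bool


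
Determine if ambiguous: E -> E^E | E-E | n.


'n^n-n' has two parse trees (no precedence encoded between ^ and -)
Ambiguous


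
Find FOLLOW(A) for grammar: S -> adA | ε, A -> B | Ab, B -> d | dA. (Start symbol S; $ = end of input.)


$ ∈ FOLLOW(S). For each A -> αBβ: add FIRST(β)\{ε} to FOLLOW(B); if β nullable, add FOLLOW(A).
FOLLOW(A) = {$, b}


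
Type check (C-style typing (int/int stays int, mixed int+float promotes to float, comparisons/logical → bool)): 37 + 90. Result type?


Operand types: int + int
Rule: mixed int/float promotes to float; int/int stays int
Result type: int


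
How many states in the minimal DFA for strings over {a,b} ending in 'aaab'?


Track the longest suffix of input matching a prefix of 'aaab': 5 classes (prefixes of length 0..4)
Minimal DFA: 5 states


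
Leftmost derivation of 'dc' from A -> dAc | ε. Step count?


Derivation: A => dAc => dc
Steps: 2


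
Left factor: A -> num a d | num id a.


Common prefix: 'num'
Factored: A -> num A', A' -> a d | id a


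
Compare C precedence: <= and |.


'<=' is relational (level 7); '|' is bitwise OR (level 3)
Higher level binds tighter
'<=' has higher precedence than '|'


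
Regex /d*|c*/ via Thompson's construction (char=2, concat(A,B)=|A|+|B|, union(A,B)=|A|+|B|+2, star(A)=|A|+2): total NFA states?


Syntax tree has 2 char leaf(s), 1 union(s), 2 star(s)
chars contribute 2×2 = 4; each union adds +2; each star adds +2
Total: 4 + 2 + 4 = 10 states


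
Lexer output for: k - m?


Scan left to right, longest-match per lexeme
Tokens: ID(k), OP(-), ID(m)


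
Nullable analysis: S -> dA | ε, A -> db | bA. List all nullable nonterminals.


A nonterminal is nullable iff some alternative derives ε (directly, or every symbol in it is nullable)
Nullable: {S}


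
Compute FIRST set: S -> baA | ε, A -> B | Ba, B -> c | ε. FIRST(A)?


Per alternative of A: FIRST(B) = {c, ε}; FIRST(Ba) = {a, c}
FIRST(A) = {a, c, ε}


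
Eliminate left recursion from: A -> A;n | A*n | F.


Left-recursive alternatives: A;n, A*n; non-recursive: F
Introduce A': A -> FA', A' -> ;nA' | *nA' | ε


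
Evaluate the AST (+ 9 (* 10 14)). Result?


Evaluate inner: (* 10 14) = 140
Evaluate root: (+ 9 140) = 149
Result: 149


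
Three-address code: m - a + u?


Break into single-operator statements:
t1 = m - a
t2 = t1 + u


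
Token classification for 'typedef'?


Pattern: reserved word
Type: KEYWORD


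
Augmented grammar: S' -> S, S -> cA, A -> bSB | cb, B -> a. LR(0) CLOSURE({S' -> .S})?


Start: S' -> .S
For each item with dot before a nonterminal B, add B -> .γ for every B-production
Closure: [S' -> .S, S -> .cA]


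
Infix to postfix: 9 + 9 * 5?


* has higher precedence, evaluate 9*5 first
Postfix: 9 9 5 * +


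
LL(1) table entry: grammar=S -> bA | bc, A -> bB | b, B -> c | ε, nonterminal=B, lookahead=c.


For [B, c]: 'c' ∈ FIRST(c)
Entry: B -> c


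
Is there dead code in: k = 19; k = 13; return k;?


first assignment to k is overwritten before any read
Dead: 'k = 19'


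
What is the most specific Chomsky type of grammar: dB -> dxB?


LHS has context (more than one symbol) and |LHS| ≤ |RHS|
Classification: Type 1 (Context-Sensitive)


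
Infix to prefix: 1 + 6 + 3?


left-to-right (same/higher precedence on left): tree is (+ (+ 1 6) 3)
Prefix: + + 1 6 3


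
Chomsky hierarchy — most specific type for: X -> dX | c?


Right-linear: every RHS is a terminal or a terminal followed by one nonterminal
Classification: Type 3 (Regular)


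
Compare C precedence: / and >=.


'/' is multiplicative (level 10); '>=' is relational (level 7)
Higher level binds tighter
'/' has higher precedence than '>='


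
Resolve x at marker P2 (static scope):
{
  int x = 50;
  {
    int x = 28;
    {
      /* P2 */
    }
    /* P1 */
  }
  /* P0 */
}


P2's block does not declare x; resolves to the enclosing declaration at depth 1
x = 28


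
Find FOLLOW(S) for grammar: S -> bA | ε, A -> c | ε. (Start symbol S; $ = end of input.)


$ ∈ FOLLOW(S). For each A -> αBβ: add FIRST(β)\{ε} to FOLLOW(B); if β nullable, add FOLLOW(A).
FOLLOW(S) = {$}


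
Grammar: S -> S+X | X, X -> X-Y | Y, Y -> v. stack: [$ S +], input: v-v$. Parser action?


no handle ('S+' is not any RHS); shift 'v'
Action: shift


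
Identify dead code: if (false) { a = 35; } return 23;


condition is constant false, so the whole block is unreachable
Dead: 'if (false) { a = 35; }'


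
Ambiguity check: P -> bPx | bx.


balanced b^n…x^n: each string has a unique parse
Unambiguous


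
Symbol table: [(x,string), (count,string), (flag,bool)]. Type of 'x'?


Lookup 'x' → type string


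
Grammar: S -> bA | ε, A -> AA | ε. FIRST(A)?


Per alternative of A: FIRST(AA) = {ε}; FIRST(ε) = {ε}
FIRST(A) = {ε}


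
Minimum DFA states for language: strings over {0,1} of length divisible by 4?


Track length mod 4: states 0..3, accept at 0
Minimal DFA: 4 states


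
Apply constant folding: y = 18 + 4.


18 + 4 = 22 at compile time
Optimized: y = 22


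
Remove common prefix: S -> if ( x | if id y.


Common prefix: 'if'
Factored: S -> if S', S' -> ( x | id y


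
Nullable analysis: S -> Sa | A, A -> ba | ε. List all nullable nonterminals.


A nonterminal is nullable iff some alternative derives ε (directly, or every symbol in it is nullable)
Nullable: {A, S}


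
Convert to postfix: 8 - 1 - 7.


Left to right (same or higher precedence on left)
Postfix: 8 1 - 7 -


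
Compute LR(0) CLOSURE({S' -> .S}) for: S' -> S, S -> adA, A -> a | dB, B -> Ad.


Start: S' -> .S
For each item with dot before a nonterminal B, add B -> .γ for every B-production
Closure: [S' -> .S, S -> .adA]


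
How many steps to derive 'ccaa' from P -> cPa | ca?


Derivation: P => cPa => ccaa
Steps: 2


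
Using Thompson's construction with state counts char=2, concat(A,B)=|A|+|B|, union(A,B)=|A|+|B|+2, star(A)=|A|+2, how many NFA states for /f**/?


Syntax tree has 1 char leaf(s), 0 union(s), 2 star(s)
chars contribute 1×2 = 2; each union adds +2; each star adds +2
Total: 2 + 0 + 4 = 6 states


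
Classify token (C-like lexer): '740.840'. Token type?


Pattern: digits with a decimal point
Type: FLOAT_LITERAL


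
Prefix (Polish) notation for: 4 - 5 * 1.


'*' binds tighter: tree is (- 4 (* 5 1))
Prefix: - 4 * 5 1


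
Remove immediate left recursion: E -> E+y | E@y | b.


Left-recursive alternatives: E+y, E@y; non-recursive: b
Introduce E': E -> bE', E' -> +yE' | @yE' | ε


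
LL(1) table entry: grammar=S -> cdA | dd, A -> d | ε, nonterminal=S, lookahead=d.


For [S, d]: 'd' ∈ FIRST(dd)
Entry: S -> dd


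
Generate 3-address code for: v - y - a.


Break into single-operator statements:
t1 = v - y
t2 = t1 - a


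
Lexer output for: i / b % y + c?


Scan left to right, longest-match per lexeme
Tokens: ID(i), OP(/), ID(b), OP(%), ID(y), OP(+), ID(c)


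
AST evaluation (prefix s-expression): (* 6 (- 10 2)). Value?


Evaluate inner: (- 10 2) = 8
Evaluate root: (* 6 8) = 48
Result: 48


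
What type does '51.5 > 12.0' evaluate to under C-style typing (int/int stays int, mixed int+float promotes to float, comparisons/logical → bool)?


Operand types: float > float
Rule: comparison yields bool
Result type: bool


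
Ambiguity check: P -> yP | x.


right-linear, alternatives start with distinct terminals 'y' vs 'x': unique leftmost derivation
Unambiguous


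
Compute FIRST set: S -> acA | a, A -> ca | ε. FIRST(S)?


Per alternative of S: FIRST(acA) = {a}; FIRST(a) = {a}
FIRST(S) = {a}


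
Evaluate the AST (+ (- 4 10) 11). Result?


Evaluate inner: (- 4 10) = -6
Evaluate root: (+ -6 11) = 5
Result: 5


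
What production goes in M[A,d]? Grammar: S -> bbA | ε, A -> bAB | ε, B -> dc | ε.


For [A, d]: ε is nullable and 'd' ∈ FOLLOW(A)
Entry: A -> ε


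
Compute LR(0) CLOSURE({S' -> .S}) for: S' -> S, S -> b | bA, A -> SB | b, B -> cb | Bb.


Start: S' -> .S
For each item with dot before a nonterminal B, add B -> .γ for every B-production
Closure: [S' -> .S, S -> .b, S -> .bA]


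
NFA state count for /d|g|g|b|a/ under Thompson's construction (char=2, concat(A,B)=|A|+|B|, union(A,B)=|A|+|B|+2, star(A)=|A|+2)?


Syntax tree has 5 char leaf(s), 4 union(s), 0 star(s)
chars contribute 5×2 = 10; each union adds +2; each star adds +2
Total: 10 + 8 + 0 = 18 states


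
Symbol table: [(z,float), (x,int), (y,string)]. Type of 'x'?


Lookup 'x' → type int


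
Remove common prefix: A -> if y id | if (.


Common prefix: 'if'
Factored: A -> if A', A' -> y id | (


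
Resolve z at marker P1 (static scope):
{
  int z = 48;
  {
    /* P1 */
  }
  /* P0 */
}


P1's block does not declare z; resolves to the enclosing declaration at depth 0
z = 48


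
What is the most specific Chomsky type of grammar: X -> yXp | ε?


Single nonterminal LHS, but y^n p^n is not regular
Classification: Type 2 (Context-Free)


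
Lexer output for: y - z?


Scan left to right, longest-match per lexeme
Tokens: ID(y), OP(-), ID(z)


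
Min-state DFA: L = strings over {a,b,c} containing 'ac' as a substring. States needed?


KMP-style automaton: 2 progress states + 1 absorbing accept = 3
Minimal DFA: 3 states


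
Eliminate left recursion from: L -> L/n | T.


Left-recursive alternatives: L/n; non-recursive: T
Introduce L': L -> TL', L' -> /nL' | ε


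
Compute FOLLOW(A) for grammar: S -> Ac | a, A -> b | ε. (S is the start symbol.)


$ ∈ FOLLOW(S). For each A -> αBβ: add FIRST(β)\{ε} to FOLLOW(B); if β nullable, add FOLLOW(A).
FOLLOW(A) = {c}


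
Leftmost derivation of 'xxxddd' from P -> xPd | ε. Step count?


Derivation: P => xPd => xxPdd => xxxPddd => xxxddd
Steps: 4


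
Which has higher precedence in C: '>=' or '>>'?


'>>' is shift (level 8); '>=' is relational (level 7)
Higher level binds tighter
'>>' has higher precedence than '>='


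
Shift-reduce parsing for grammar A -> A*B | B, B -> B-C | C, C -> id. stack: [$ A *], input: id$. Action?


no handle ('A*' is not any RHS); shift 'id'
Action: shift


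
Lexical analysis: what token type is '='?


Pattern: operator symbol
Type: OPERATOR


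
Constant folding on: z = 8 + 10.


8 + 10 = 18 at compile time
Optimized: z = 18


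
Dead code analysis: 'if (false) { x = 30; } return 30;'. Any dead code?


condition is constant false, so the whole block is unreachable
Dead: 'if (false) { x = 30; }'


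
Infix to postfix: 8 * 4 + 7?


Left to right (same or higher precedence on left)
Postfix: 8 4 * 7 +


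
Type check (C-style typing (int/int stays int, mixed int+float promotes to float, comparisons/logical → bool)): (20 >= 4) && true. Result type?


Operand types: bool && bool
Rule: logical operators take bool operands and yield bool
Result type: bool


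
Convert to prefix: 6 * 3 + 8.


left-to-right (same/higher precedence on left): tree is (+ (* 6 3) 8)
Prefix: + * 6 3 8


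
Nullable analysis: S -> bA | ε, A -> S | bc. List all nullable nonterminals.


A nonterminal is nullable iff some alternative derives ε (directly, or every symbol in it is nullable)
Nullable: {A, S}


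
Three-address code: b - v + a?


Break into single-operator statements:
t1 = b - v
t2 = t1 + a


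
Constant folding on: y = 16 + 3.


16 + 3 = 19 at compile time
Optimized: y = 19


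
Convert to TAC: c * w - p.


Break into single-operator statements:
t1 = c * w
t2 = t1 - p


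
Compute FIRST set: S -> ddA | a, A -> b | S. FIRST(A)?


Per alternative of A: FIRST(b) = {b}; FIRST(S) = {a, d}
FIRST(A) = {a, b, d}


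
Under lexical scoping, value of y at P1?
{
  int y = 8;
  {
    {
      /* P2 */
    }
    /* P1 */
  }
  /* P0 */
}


P1's block does not declare y; resolves to the enclosing declaration at depth 0
y = 8


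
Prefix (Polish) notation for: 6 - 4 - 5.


left-to-right (same/higher precedence on left): tree is (- (- 6 4) 5)
Prefix: - - 6 4 5


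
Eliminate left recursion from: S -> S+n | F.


Left-recursive alternatives: S+n; non-recursive: F
Introduce S': S -> FS', S' -> +nS' | ε
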